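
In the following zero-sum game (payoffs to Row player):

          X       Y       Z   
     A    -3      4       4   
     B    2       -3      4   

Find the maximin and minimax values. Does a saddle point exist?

Maximin = -3, Minimax = 2, Saddle: False

Work:
Row minimums: [-3, -3] → maximin = -3
Column maximums: [2, 4, 4] → minimax = 2
No saddle point (maximin ≠ minimax). Mixed strategy needed.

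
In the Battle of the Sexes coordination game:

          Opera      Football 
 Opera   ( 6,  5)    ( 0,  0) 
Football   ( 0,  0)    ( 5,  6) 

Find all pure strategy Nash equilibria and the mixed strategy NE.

Pure NE: (Opera, Opera) and (Football, Football); Mixed NE: p = 0.5455, q = 0.4545

Work:
Check pure NE:
(Opera, Opera): (6, 5) - no unilateral deviation beneficial
(Football, Football): (5, 6) - no unilateral deviation beneficial
Mixed NE: P1 plays Opera with p = 0.5455, P2 plays Opera with q = 0.4545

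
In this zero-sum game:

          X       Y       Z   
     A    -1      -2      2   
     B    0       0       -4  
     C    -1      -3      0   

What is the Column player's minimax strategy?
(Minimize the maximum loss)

Column should play X or Y (all achieve the minimum), value = 0

Work:
Column player minimizes Row's maximum payoff:
Column X: max payoff to Row = 0
Column Y: max payoff to Row = 0
Column Z: max payoff to Row = 2
Minimum is 0, achieved by columns X, Y (tied).
Each of X or Y is a minimax strategy.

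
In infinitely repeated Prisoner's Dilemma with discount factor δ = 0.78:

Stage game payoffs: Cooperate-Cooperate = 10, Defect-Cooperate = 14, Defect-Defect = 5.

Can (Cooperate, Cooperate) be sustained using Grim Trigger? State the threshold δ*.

δ* = 0.4444; since δ = 0.78 ≥ 0.4444, cooperation can be sustained

Work:
For Grim Trigger:
Cooperate forever: 10/(1-δ)
Defect then punished: 14 + 5·δ/(1-δ)
Need: 10/(1-δ) ≥ 14 + 5·δ/(1-δ)
Solving: δ ≥ (T-R)/(T-P) = (14-10)/(14-5) = 0.4444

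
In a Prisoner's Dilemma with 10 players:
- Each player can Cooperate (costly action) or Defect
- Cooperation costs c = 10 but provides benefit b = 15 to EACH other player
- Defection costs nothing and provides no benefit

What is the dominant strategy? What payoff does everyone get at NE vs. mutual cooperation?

Dominant: Defect; NE payoff = 0; Coop payoff = 125

Work:
Defect dominates (saves cost c = 10, benefit to others is external)
NE: All defect → everyone gets 0
If all cooperate: each receives (9)×15 - 10 = 125
Social dilemma: 125 > 0 but NE gives 0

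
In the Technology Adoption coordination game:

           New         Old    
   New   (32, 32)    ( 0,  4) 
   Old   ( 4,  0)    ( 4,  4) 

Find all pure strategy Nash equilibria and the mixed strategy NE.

Pure NE: (New, New) and (Old, Old); Mixed NE: p = 0.125, q = 0.125

Work:
Check pure NE:
(New, New): (32, 32) - no unilateral deviation beneficial
(Old, Old): (4, 4) - no unilateral deviation beneficial
Mixed NE: P1 plays New with p = 0.125, P2 plays New with q = 0.125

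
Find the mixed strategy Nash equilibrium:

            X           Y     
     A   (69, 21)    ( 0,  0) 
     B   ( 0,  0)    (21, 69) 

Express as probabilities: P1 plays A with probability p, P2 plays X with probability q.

p = 0.7667, q = 0.2333

Work:
Find probabilities that make opponent indifferent:
P2 chooses q to make P1 indifferent between A and B
P1 chooses p to make P2 indifferent between X and Y
Mixed NE: P1 plays (A: 0.7667, B: 0.2333), P2 plays (X: 0.2333, Y: 0.7667)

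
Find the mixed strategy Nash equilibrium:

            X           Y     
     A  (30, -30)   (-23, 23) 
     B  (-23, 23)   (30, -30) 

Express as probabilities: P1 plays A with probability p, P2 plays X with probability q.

p = 0.5, q = 0.5

Work:
Find probabilities that make opponent indifferent:
P2 chooses q to make P1 indifferent between A and B
P1 chooses p to make P2 indifferent between X and Y
Mixed NE: P1 plays (A: 0.5, B: 0.5), P2 plays (X: 0.5, Y: 0.5)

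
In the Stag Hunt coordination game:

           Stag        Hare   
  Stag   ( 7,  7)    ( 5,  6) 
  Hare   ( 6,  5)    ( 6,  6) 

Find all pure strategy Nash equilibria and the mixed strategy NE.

Pure NE: (Stag, Stag) and (Hare, Hare); Mixed NE: p = 0.5, q = 0.5

Work:
Check pure NE:
(Stag, Stag): (7, 7) - no unilateral deviation beneficial
(Hare, Hare): (6, 6) - no unilateral deviation beneficial
Mixed NE: P1 plays Stag with p = 0.5, P2 plays Stag with q = 0.5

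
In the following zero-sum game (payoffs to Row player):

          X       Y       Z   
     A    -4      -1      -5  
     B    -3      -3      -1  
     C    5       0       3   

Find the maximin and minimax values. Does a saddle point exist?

Maximin = 0, Minimax = 0, Saddle: True

Work:
Row minimums: [-5, -3, 0] → maximin = 0
Column maximums: [5, 0, 3] → minimax = 0
Saddle point exists! Game value = 0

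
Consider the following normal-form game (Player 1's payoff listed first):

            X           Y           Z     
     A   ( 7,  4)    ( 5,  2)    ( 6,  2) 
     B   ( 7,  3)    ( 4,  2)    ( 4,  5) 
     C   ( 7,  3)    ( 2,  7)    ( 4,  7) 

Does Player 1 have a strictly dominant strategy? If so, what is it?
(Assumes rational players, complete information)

No strictly dominant strategy exists for Player 1

Work:
A strategy strictly dominates another if it gives a strictly higher payoff against every opponent action. Compare each pair of P1's strategies column-by-column:
  A vs B: [7 vs 7, 5 vs 4, 6 vs 4] → A does not strictly dominate B (column X: 7 ≤ 7)
  A vs C: [7 vs 7, 5 vs 2, 6 vs 4] → A does not strictly dominate C (column X: 7 ≤ 7)
  B vs A: [7 vs 7, 4 vs 5, 4 vs 6] → B does not strictly dominate A (column X: 7 ≤ 7)
  B vs C: [7 vs 7, 4 vs 2, 4 vs 4] → B does not strictly dominate C (column X: 7 ≤ 7)
  C vs A: [7 vs 7, 2 vs 5, 4 vs 6] → C does not strictly dominate A (column X: 7 ≤ 7)
  C vs B: [7 vs 7, 2 vs 4, 4 vs 4] → C does not strictly dominate B (column X: 7 ≤ 7)
No single strategy strictly dominates all others → no strictly dominant strategy.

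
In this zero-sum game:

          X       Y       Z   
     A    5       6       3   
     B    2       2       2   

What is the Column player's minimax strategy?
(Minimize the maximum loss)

Column should play Z, value = 3

Work:
Column player minimizes Row's maximum payoff:
Column X: max payoff to Row = 5
Column Y: max payoff to Row = 6
Column Z: max payoff to Row = 3
Minimum is 3, achieved by column Z.
Minimax strategy: Z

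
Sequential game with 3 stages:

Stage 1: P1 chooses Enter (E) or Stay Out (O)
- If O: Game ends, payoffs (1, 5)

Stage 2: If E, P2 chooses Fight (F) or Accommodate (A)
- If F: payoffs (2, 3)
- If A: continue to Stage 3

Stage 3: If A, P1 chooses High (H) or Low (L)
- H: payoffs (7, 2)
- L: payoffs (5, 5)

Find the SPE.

SPE: (E, F, H); Outcome (2, 3)

Work:
Stage 3: P1 chooses H (7 vs 5)
Stage 2: P2: F->3, A->2 (anticipating H). Choose F
Stage 1: P1: O->1, E->2 (anticipating F, H). Choose E
SPE path: E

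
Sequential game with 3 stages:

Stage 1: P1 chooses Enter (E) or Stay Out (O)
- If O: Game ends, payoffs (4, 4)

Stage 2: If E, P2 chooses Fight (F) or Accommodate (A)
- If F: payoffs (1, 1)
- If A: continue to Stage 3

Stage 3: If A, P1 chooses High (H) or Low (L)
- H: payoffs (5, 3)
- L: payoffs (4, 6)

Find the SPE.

SPE: (E, A, H); Outcome (5, 3)

Work:
Stage 3: P1 chooses H (5 vs 4)
Stage 2: P2: F->1, A->3 (anticipating H). Choose A
Stage 1: P1: O->4, E->5 (anticipating A, H). Choose E
SPE path: E -> A -> H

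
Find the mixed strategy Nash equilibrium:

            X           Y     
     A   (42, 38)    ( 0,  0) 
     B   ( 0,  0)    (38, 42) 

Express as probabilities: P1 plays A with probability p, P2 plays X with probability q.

p = 0.525, q = 0.475

Work:
Find probabilities that make opponent indifferent:
P2 chooses q to make P1 indifferent between A and B
P1 chooses p to make P2 indifferent between X and Y
Mixed NE: P1 plays (A: 0.525, B: 0.475), P2 plays (X: 0.475, Y: 0.525)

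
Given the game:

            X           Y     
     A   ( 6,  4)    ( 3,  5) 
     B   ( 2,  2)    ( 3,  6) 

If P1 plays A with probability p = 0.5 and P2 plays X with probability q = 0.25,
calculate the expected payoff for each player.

E[P1] = 3.25, E[P2] = 4.875

Work:
E[P1] = p·q·π₁(A,X) + p·(1-q)·π₁(A,Y) + (1-p)·q·π₁(B,X) + (1-p)·(1-q)·π₁(B,Y)
= 0.5·0.25·6 + 0.5·0.75·3 + 0.5·0.25·2 + 0.5·0.75·3
= 3.25

E[P2] = 4.875 (similar calculation)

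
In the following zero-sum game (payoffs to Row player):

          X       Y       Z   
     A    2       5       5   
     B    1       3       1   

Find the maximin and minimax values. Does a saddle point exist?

Maximin = 2, Minimax = 2, Saddle: True

Work:
Row minimums: [2, 1] → maximin = 2
Column maximums: [2, 5, 5] → minimax = 2
Saddle point exists! Game value = 2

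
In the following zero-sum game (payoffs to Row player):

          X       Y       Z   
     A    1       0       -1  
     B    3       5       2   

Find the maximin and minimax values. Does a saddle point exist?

Maximin = 2, Minimax = 2, Saddle: True

Work:
Row minimums: [-1, 2] → maximin = 2
Column maximums: [3, 5, 2] → minimax = 2
Saddle point exists! Game value = 2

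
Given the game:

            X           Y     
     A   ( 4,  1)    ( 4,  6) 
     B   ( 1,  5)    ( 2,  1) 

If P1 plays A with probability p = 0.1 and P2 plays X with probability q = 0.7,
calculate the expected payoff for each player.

E[P1] = 1.57, E[P2] = 3.67

Work:
E[P1] = p·q·π₁(A,X) + p·(1-q)·π₁(A,Y) + (1-p)·q·π₁(B,X) + (1-p)·(1-q)·π₁(B,Y)
= 0.1·0.7·4 + 0.1·0.3·4 + 0.9·0.7·1 + 0.9·0.3·2
= 1.57

E[P2] = 3.67 (similar calculation)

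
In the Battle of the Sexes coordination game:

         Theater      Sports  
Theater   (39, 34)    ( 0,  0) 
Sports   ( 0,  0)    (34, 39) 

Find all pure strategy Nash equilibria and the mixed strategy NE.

Pure NE: (Theater, Theater) and (Sports, Sports); Mixed NE: p = 0.5342, q = 0.4658

Work:
Check pure NE:
(Theater, Theater): (39, 34) - no unilateral deviation beneficial
(Sports, Sports): (34, 39) - no unilateral deviation beneficial
Mixed NE: P1 plays Theater with p = 0.5342, P2 plays Theater with q = 0.4658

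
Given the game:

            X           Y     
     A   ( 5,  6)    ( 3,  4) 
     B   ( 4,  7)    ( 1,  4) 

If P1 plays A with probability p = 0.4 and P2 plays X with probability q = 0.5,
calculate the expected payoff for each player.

E[P1] = 3.1, E[P2] = 5.3

Work:
E[P1] = p·q·π₁(A,X) + p·(1-q)·π₁(A,Y) + (1-p)·q·π₁(B,X) + (1-p)·(1-q)·π₁(B,Y)
= 0.4·0.5·5 + 0.4·0.5·3 + 0.6·0.5·4 + 0.6·0.5·1
= 3.1

E[P2] = 5.3 (similar calculation)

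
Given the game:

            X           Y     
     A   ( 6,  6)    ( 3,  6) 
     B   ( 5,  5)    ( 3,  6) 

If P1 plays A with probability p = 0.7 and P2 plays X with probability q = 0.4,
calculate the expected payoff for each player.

E[P1] = 4.08, E[P2] = 5.88

Work:
E[P1] = p·q·π₁(A,X) + p·(1-q)·π₁(A,Y) + (1-p)·q·π₁(B,X) + (1-p)·(1-q)·π₁(B,Y)
= 0.7·0.4·6 + 0.7·0.6·3 + 0.3·0.4·5 + 0.3·0.6·3
= 4.08

E[P2] = 5.88 (similar calculation)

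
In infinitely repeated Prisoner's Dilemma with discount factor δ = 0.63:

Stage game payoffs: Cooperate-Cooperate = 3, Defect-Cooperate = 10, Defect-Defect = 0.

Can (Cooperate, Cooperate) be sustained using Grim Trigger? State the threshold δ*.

δ* = 0.7; since δ = 0.63 < 0.7, cooperation cannot be sustained

Work:
For Grim Trigger:
Cooperate forever: 3/(1-δ)
Defect then punished: 10 + 0·δ/(1-δ)
Need: 3/(1-δ) ≥ 10 + 0·δ/(1-δ)
Solving: δ ≥ (T-R)/(T-P) = (10-3)/(10-0) = 0.7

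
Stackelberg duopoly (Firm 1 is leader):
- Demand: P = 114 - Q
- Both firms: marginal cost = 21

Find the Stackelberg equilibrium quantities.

q₁* (leader) = 46.5, q₂* (follower) = 23.25

Work:
Follower's reaction: q₂ = (a - c - q₁)/2
Leader substitutes: π₁ = q₁·(a - q₁ - (a-c-q₁)/2 - c)
FOC: q₁* = (114 - 21)/2 = 46.50
Then: q₂* = (114 - 21 - 46.5)/2 = 23.25
Leader has first-mover advantage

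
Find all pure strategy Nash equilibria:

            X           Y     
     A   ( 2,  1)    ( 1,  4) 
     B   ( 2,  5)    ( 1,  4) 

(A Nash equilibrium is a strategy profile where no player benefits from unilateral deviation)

Nash equilibrium: (A, Y), (B, X)

Work:
Best responses:
  P1 vs X: payoffs [2, 2] → best response A/B (payoff 2)
  P1 vs Y: payoffs [1, 1] → best response A/B (payoff 1)
  P2 vs A: payoffs [1, 4] → best response Y (payoff 4)
  P2 vs B: payoffs [5, 4] → best response X (payoff 5)
Mutual best responses: (A,Y), (B,X) → Nash equilibria.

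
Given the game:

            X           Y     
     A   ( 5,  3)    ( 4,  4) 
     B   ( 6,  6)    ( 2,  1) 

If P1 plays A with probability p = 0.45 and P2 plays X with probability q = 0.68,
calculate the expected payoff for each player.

E[P1] = 4.702, E[P2] = 3.914

Work:
E[P1] = p·q·π₁(A,X) + p·(1-q)·π₁(A,Y) + (1-p)·q·π₁(B,X) + (1-p)·(1-q)·π₁(B,Y)
= 0.45·0.68·5 + 0.45·0.32·4 + 0.55·0.68·6 + 0.55·0.32·2
= 4.702

E[P2] = 3.914 (similar calculation)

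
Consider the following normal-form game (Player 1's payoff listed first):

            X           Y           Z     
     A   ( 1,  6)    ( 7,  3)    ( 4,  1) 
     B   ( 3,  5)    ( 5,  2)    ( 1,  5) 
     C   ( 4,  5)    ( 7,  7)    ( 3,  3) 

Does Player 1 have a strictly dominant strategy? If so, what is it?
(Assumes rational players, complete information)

No strictly dominant strategy exists for Player 1

Work:
A strategy strictly dominates another if it gives a strictly higher payoff against every opponent action. Compare each pair of P1's strategies column-by-column:
  A vs B: [1 vs 3, 7 vs 5, 4 vs 1] → A does not strictly dominate B (column X: 1 ≤ 3)
  A vs C: [1 vs 4, 7 vs 7, 4 vs 3] → A does not strictly dominate C (column X: 1 ≤ 4)
  B vs A: [3 vs 1, 5 vs 7, 1 vs 4] → B does not strictly dominate A (column Y: 5 ≤ 7)
  B vs C: [3 vs 4, 5 vs 7, 1 vs 3] → B does not strictly dominate C (column X: 3 ≤ 4)
  C vs A: [4 vs 1, 7 vs 7, 3 vs 4] → C does not strictly dominate A (column Y: 7 ≤ 7)
  C vs B: [4 vs 3, 7 vs 5, 3 vs 1] → C strictly dominates B
No single strategy strictly dominates all others → no strictly dominant strategy.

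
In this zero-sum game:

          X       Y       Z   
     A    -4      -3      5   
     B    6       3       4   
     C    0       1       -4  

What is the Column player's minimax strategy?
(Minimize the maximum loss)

Column should play Y, value = 3

Work:
Column player minimizes Row's maximum payoff:
Column X: max payoff to Row = 6
Column Y: max payoff to Row = 3
Column Z: max payoff to Row = 5
Minimum is 3, achieved by column Y.
Minimax strategy: Y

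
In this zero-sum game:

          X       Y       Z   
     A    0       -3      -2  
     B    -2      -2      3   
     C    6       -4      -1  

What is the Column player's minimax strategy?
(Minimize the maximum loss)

Column should play Y, value = -2

Work:
Column player minimizes Row's maximum payoff:
Column X: max payoff to Row = 6
Column Y: max payoff to Row = -2
Column Z: max payoff to Row = 3
Minimum is -2, achieved by column Y.
Minimax strategy: Y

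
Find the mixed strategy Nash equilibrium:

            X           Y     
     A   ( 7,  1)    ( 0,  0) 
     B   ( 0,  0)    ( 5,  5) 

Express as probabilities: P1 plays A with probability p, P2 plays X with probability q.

p = 0.8333, q = 0.4167

Work:
Find probabilities that make opponent indifferent:
P2 chooses q to make P1 indifferent between A and B
P1 chooses p to make P2 indifferent between X and Y
Mixed NE: P1 plays (A: 0.8333, B: 0.1667), P2 plays (X: 0.4167, Y: 0.5833)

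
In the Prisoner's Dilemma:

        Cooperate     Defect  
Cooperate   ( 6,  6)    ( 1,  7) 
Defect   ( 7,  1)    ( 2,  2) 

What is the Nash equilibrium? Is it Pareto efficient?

(Defect, Defect) is NE; not Pareto efficient

Work:
Defect dominates Cooperate for both players:
If P2 cooperates: Defect (7) > Cooperate (6)
If P2 defects: Defect (2) > Cooperate (1)
NE: (Defect, Defect) with payoff (2, 2)
But (Cooperate, Cooperate) = (6, 6) Pareto dominates (2, 2)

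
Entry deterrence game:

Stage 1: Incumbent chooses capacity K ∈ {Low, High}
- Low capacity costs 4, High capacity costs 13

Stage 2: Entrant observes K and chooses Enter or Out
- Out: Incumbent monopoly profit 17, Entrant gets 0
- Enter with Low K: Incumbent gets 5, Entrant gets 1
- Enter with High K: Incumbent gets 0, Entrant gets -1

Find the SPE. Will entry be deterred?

SPE: (High, Enter|Low, Out|High); Entry deterred. Incumbent net profit = 4

Work:
After Low K: Entrant enters (1 > 0)
After High K: Entrant stays out (-1 < 0)
Incumbent: Low → 5−4=1, High → 17−13=4
Incumbent chooses High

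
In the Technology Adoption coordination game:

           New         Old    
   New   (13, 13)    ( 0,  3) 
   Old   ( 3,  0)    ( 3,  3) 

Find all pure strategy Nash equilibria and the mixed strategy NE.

Pure NE: (New, New) and (Old, Old); Mixed NE: p = 0.2308, q = 0.2308

Work:
Check pure NE:
(New, New): (13, 13) - no unilateral deviation beneficial
(Old, Old): (3, 3) - no unilateral deviation beneficial
Mixed NE: P1 plays New with p = 0.2308, P2 plays New with q = 0.2308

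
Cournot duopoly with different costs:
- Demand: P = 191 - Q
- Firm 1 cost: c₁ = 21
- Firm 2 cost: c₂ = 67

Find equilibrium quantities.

q₁* = 72.0, q₂* = 26.0

Work:
Reaction: q₁ = (191 - 21 - q₂)/2
Reaction: q₂ = (191 - 67 - q₁)/2
Solve simultaneously:
q₁* = (191 - 2×21 + 67)/3 = 72.0
q₂* = (191 - 2×67 + 21)/3 = 26.0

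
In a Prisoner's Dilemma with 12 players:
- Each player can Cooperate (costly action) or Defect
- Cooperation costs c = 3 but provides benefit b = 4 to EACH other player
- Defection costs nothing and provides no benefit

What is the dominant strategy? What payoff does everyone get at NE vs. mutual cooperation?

Dominant: Defect; NE payoff = 0; Coop payoff = 41

Work:
Defect dominates (saves cost c = 3, benefit to others is external)
NE: All defect → everyone gets 0
If all cooperate: each receives (11)×4 - 3 = 41
Social dilemma: 41 > 0 but NE gives 0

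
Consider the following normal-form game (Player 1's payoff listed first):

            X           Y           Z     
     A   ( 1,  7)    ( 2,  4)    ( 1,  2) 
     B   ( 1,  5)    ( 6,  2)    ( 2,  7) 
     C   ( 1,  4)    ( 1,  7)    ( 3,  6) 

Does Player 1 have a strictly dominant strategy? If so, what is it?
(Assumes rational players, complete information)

No strictly dominant strategy exists for Player 1

Work:
A strategy strictly dominates another if it gives a strictly higher payoff against every opponent action. Compare each pair of P1's strategies column-by-column:
  A vs B: [1 vs 1, 2 vs 6, 1 vs 2] → A does not strictly dominate B (column X: 1 ≤ 1)
  A vs C: [1 vs 1, 2 vs 1, 1 vs 3] → A does not strictly dominate C (column X: 1 ≤ 1)
  B vs A: [1 vs 1, 6 vs 2, 2 vs 1] → B does not strictly dominate A (column X: 1 ≤ 1)
  B vs C: [1 vs 1, 6 vs 1, 2 vs 3] → B does not strictly dominate C (column X: 1 ≤ 1)
  C vs A: [1 vs 1, 1 vs 2, 3 vs 1] → C does not strictly dominate A (column X: 1 ≤ 1)
  C vs B: [1 vs 1, 1 vs 6, 3 vs 2] → C does not strictly dominate B (column X: 1 ≤ 1)
No single strategy strictly dominates all others → no strictly dominant strategy.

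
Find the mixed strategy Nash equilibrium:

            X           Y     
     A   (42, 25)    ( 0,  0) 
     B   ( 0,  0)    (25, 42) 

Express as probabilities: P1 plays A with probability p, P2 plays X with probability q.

p = 0.6269, q = 0.3731

Work:
Find probabilities that make opponent indifferent:
P2 chooses q to make P1 indifferent between A and B
P1 chooses p to make P2 indifferent between X and Y
Mixed NE: P1 plays (A: 0.6269, B: 0.3731), P2 plays (X: 0.3731, Y: 0.6269)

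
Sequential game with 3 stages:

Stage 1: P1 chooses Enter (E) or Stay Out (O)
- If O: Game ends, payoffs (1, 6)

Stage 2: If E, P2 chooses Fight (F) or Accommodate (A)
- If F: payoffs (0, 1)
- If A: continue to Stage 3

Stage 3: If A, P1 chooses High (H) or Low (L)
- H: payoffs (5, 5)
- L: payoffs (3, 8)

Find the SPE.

SPE: (E, A, H); Outcome (5, 5)

Work:
Stage 3: P1 chooses H (5 vs 3)
Stage 2: P2: F->1, A->5 (anticipating H). Choose A
Stage 1: P1: O->1, E->5 (anticipating A, H). Choose E
SPE path: E -> A -> H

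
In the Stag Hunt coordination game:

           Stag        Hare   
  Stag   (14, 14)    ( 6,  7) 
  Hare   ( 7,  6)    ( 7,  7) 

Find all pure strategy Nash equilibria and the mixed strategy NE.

Pure NE: (Stag, Stag) and (Hare, Hare); Mixed NE: p = 0.125, q = 0.125

Work:
Check pure NE:
(Stag, Stag): (14, 14) - no unilateral deviation beneficial
(Hare, Hare): (7, 7) - no unilateral deviation beneficial
Mixed NE: P1 plays Stag with p = 0.125, P2 plays Stag with q = 0.125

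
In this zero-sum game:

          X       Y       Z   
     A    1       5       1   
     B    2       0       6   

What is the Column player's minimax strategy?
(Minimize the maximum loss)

Column should play X, value = 2

Work:
Column player minimizes Row's maximum payoff:
Column X: max payoff to Row = 2
Column Y: max payoff to Row = 5
Column Z: max payoff to Row = 6
Minimum is 2, achieved by column X.
Minimax strategy: X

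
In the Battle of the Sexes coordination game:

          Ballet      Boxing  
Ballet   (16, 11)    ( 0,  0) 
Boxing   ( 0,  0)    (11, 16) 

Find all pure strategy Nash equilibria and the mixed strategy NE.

Pure NE: (Ballet, Ballet) and (Boxing, Boxing); Mixed NE: p = 0.5926, q = 0.4074

Work:
Check pure NE:
(Ballet, Ballet): (16, 11) - no unilateral deviation beneficial
(Boxing, Boxing): (11, 16) - no unilateral deviation beneficial
Mixed NE: P1 plays Ballet with p = 0.5926, P2 plays Ballet with q = 0.4074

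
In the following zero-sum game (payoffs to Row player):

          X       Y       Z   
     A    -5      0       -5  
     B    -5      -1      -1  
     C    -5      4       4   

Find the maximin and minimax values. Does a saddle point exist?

Maximin = -5, Minimax = -5, Saddle: True

Work:
Row minimums: [-5, -5, -5] → maximin = -5
Column maximums: [-5, 4, 4] → minimax = -5
Saddle point exists! Game value = -5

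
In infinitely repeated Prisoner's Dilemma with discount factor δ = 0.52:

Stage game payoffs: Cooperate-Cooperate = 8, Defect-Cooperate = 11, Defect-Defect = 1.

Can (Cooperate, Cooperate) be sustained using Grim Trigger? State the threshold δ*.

δ* = 0.3; since δ = 0.52 ≥ 0.3, cooperation can be sustained

Work:
For Grim Trigger:
Cooperate forever: 8/(1-δ)
Defect then punished: 11 + 1·δ/(1-δ)
Need: 8/(1-δ) ≥ 11 + 1·δ/(1-δ)
Solving: δ ≥ (T-R)/(T-P) = (11-8)/(11-1) = 0.3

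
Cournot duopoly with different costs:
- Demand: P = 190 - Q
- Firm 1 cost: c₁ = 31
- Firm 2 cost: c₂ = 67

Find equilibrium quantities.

q₁* = 65.0, q₂* = 29.0

Work:
Reaction: q₁ = (190 - 31 - q₂)/2
Reaction: q₂ = (190 - 67 - q₁)/2
Solve simultaneously:
q₁* = (190 - 2×31 + 67)/3 = 65.0
q₂* = (190 - 2×67 + 31)/3 = 29.0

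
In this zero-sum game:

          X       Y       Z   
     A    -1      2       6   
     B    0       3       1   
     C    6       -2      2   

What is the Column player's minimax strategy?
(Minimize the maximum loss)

Column should play Y, value = 3

Work:
Column player minimizes Row's maximum payoff:
Column X: max payoff to Row = 6
Column Y: max payoff to Row = 3
Column Z: max payoff to Row = 6
Minimum is 3, achieved by column Y.
Minimax strategy: Y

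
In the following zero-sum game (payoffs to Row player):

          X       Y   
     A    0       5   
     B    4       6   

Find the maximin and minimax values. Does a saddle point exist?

Maximin = 4, Minimax = 4, Saddle: True

Work:
Row minimums: [0, 4] → maximin = 4
Column maximums: [4, 6] → minimax = 4
Saddle point exists! Game value = 4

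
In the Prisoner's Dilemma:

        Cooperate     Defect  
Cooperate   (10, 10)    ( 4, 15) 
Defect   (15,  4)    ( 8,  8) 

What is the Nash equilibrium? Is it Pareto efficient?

(Defect, Defect) is NE; not Pareto efficient

Work:
Defect dominates Cooperate for both players:
If P2 cooperates: Defect (15) > Cooperate (10)
If P2 defects: Defect (8) > Cooperate (4)
NE: (Defect, Defect) with payoff (8, 8)
But (Cooperate, Cooperate) = (10, 10) Pareto dominates (8, 8)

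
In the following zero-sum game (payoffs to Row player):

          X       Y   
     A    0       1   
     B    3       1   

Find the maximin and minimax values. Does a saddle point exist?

Maximin = 1, Minimax = 1, Saddle: True

Work:
Row minimums: [0, 1] → maximin = 1
Column maximums: [3, 1] → minimax = 1
Saddle point exists! Game value = 1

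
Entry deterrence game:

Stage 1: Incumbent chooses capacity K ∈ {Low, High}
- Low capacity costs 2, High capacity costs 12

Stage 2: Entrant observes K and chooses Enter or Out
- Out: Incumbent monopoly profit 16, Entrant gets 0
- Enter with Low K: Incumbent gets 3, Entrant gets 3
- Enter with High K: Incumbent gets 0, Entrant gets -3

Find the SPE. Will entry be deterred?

SPE: (High, Enter|Low, Out|High); Entry deterred. Incumbent net profit = 4

Work:
After Low K: Entrant enters (3 > 0)
After High K: Entrant stays out (-3 < 0)
Incumbent: Low → 3−2=1, High → 16−12=4
Incumbent chooses High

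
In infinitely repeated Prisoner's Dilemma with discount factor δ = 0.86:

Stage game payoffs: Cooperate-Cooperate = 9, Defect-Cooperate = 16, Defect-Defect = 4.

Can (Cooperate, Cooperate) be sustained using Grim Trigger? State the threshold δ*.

δ* = 0.5833; since δ = 0.86 ≥ 0.5833, cooperation can be sustained

Work:
For Grim Trigger:
Cooperate forever: 9/(1-δ)
Defect then punished: 16 + 4·δ/(1-δ)
Need: 9/(1-δ) ≥ 16 + 4·δ/(1-δ)
Solving: δ ≥ (T-R)/(T-P) = (16-9)/(16-4) = 0.5833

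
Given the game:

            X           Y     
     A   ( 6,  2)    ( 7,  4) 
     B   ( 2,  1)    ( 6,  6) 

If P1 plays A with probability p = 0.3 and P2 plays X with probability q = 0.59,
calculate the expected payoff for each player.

E[P1] = 4.471, E[P2] = 2.981

Work:
E[P1] = p·q·π₁(A,X) + p·(1-q)·π₁(A,Y) + (1-p)·q·π₁(B,X) + (1-p)·(1-q)·π₁(B,Y)
= 0.3·0.59·6 + 0.3·0.41·7 + 0.7·0.59·2 + 0.7·0.41·6
= 4.471

E[P2] = 2.981 (similar calculation)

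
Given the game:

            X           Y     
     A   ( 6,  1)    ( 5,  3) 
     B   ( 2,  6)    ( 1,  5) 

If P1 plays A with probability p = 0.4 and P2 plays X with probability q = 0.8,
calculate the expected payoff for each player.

E[P1] = 3.4, E[P2] = 4.04

Work:
E[P1] = p·q·π₁(A,X) + p·(1-q)·π₁(A,Y) + (1-p)·q·π₁(B,X) + (1-p)·(1-q)·π₁(B,Y)
= 0.4·0.8·6 + 0.4·0.2·5 + 0.6·0.8·2 + 0.6·0.2·1
= 3.4

E[P2] = 4.04 (similar calculation)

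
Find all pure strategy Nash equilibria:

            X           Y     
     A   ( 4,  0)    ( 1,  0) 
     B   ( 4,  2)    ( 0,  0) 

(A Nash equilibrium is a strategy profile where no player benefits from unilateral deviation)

Nash equilibrium: (A, X), (A, Y), (B, X)

Work:
Best responses:
  P1 vs X: payoffs [4, 4] → best response A/B (payoff 4)
  P1 vs Y: payoffs [1, 0] → best response A (payoff 1)
  P2 vs A: payoffs [0, 0] → best response X/Y (payoff 0)
  P2 vs B: payoffs [2, 0] → best response X (payoff 2)
Mutual best responses: (A,X), (A,Y), (B,X) → Nash equilibria.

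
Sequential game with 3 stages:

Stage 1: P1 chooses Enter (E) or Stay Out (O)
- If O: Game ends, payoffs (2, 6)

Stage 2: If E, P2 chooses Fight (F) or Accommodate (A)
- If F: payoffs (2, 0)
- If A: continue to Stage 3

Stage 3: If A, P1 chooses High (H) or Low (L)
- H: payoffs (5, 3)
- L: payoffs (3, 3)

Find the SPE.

SPE: (E, A, H); Outcome (5, 3)

Work:
Stage 3: P1 chooses H (5 vs 3)
Stage 2: P2: F->0, A->3 (anticipating H). Choose A
Stage 1: P1: O->2, E->5 (anticipating A, H). Choose E
SPE path: E -> A -> H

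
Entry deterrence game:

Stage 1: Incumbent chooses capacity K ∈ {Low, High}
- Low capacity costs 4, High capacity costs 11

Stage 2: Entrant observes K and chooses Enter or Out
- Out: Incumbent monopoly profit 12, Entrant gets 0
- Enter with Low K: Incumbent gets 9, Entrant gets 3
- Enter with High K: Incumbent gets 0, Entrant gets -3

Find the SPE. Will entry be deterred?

SPE: (Low, Enter|Low, Out|High); Entry not deterred. Incumbent net profit = 5, Entrant gets 3

Work:
After Low K: Entrant enters (3 > 0)
After High K: Entrant stays out (-3 < 0)
Incumbent: Low → 9−4=5, High → 12−11=1
Incumbent chooses Low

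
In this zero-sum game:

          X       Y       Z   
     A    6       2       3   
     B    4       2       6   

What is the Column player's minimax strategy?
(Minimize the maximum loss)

Column should play Y, value = 2

Work:
Column player minimizes Row's maximum payoff:
Column X: max payoff to Row = 6
Column Y: max payoff to Row = 2
Column Z: max payoff to Row = 6
Minimum is 2, achieved by column Y.
Minimax strategy: Y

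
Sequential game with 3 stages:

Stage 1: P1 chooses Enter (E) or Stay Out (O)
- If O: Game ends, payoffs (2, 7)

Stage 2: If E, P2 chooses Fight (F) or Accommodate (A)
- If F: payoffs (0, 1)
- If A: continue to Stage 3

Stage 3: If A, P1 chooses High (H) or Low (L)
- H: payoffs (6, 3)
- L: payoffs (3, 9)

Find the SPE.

SPE: (E, A, H); Outcome (6, 3)

Work:
Stage 3: P1 chooses H (6 vs 3)
Stage 2: P2: F->1, A->3 (anticipating H). Choose A
Stage 1: P1: O->2, E->6 (anticipating A, H). Choose E
SPE path: E -> A -> H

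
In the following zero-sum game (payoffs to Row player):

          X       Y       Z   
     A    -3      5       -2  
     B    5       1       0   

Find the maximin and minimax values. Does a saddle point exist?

Maximin = 0, Minimax = 0, Saddle: True

Work:
Row minimums: [-3, 0] → maximin = 0
Column maximums: [5, 5, 0] → minimax = 0
Saddle point exists! Game value = 0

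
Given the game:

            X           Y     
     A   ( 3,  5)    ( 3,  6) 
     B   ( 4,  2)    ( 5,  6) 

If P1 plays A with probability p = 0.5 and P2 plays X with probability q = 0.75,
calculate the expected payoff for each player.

E[P1] = 3.625, E[P2] = 4.125

Work:
E[P1] = p·q·π₁(A,X) + p·(1-q)·π₁(A,Y) + (1-p)·q·π₁(B,X) + (1-p)·(1-q)·π₁(B,Y)
= 0.5·0.75·3 + 0.5·0.25·3 + 0.5·0.75·4 + 0.5·0.25·5
= 3.625

E[P2] = 4.125 (similar calculation)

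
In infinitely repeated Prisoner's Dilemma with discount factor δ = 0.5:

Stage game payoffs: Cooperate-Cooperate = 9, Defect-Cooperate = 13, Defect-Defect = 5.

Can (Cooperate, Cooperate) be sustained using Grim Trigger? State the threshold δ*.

δ* = 0.5; since δ = 0.5 ≥ 0.5, cooperation can be sustained

Work:
For Grim Trigger:
Cooperate forever: 9/(1-δ)
Defect then punished: 13 + 5·δ/(1-δ)
Need: 9/(1-δ) ≥ 13 + 5·δ/(1-δ)
Solving: δ ≥ (T-R)/(T-P) = (13-9)/(13-5) = 0.5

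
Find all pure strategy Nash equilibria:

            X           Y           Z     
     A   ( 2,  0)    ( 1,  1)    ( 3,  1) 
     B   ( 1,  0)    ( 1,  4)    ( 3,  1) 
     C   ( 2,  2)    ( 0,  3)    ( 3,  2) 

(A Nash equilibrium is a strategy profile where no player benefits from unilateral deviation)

Nash equilibrium: (A, Y), (A, Z), (B, Y)

Work:
Best responses:
  P1 vs X: payoffs [2, 1, 2] → best response A/C (payoff 2)
  P1 vs Y: payoffs [1, 1, 0] → best response A/B (payoff 1)
  P1 vs Z: payoffs [3, 3, 3] → best response A/B/C (payoff 3)
  P2 vs A: payoffs [0, 1, 1] → best response Y/Z (payoff 1)
  P2 vs B: payoffs [0, 4, 1] → best response Y (payoff 4)
  P2 vs C: payoffs [2, 3, 2] → best response Y (payoff 3)
Mutual best responses: (A,Y), (A,Z), (B,Y) → Nash equilibria.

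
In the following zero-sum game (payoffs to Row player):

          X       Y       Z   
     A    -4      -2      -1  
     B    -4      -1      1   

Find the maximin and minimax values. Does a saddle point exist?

Maximin = -4, Minimax = -4, Saddle: True

Work:
Row minimums: [-4, -4] → maximin = -4
Column maximums: [-4, -1, 1] → minimax = -4
Saddle point exists! Game value = -4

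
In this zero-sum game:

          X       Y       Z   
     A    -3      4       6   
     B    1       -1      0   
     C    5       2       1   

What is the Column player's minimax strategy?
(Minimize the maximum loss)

Column should play Y, value = 4

Work:
Column player minimizes Row's maximum payoff:
Column X: max payoff to Row = 5
Column Y: max payoff to Row = 4
Column Z: max payoff to Row = 6
Minimum is 4, achieved by column Y.
Minimax strategy: Y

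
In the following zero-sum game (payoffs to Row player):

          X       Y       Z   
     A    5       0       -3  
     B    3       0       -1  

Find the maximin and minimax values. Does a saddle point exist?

Maximin = -1, Minimax = -1, Saddle: True

Work:
Row minimums: [-3, -1] → maximin = -1
Column maximums: [5, 0, -1] → minimax = -1
Saddle point exists! Game value = -1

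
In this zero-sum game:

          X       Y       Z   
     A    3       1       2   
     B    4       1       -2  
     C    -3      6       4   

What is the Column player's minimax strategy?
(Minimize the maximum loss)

Column should play X or Z (all achieve the minimum), value = 4

Work:
Column player minimizes Row's maximum payoff:
Column X: max payoff to Row = 4
Column Y: max payoff to Row = 6
Column Z: max payoff to Row = 4
Minimum is 4, achieved by columns X, Z (tied).
Each of X or Z is a minimax strategy.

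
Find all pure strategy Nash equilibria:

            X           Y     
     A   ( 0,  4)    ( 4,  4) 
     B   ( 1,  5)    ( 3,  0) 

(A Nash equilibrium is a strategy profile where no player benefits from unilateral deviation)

Nash equilibrium: (A, Y), (B, X)

Work:
Best responses:
  P1 vs X: payoffs [0, 1] → best response B (payoff 1)
  P1 vs Y: payoffs [4, 3] → best response A (payoff 4)
  P2 vs A: payoffs [4, 4] → best response X/Y (payoff 4)
  P2 vs B: payoffs [5, 0] → best response X (payoff 5)
Mutual best responses: (A,Y), (B,X) → Nash equilibria.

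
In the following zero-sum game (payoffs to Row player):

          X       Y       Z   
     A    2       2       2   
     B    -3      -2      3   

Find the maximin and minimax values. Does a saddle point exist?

Maximin = 2, Minimax = 2, Saddle: True

Work:
Row minimums: [2, -3] → maximin = 2
Column maximums: [2, 2, 3] → minimax = 2
Saddle point exists! Game value = 2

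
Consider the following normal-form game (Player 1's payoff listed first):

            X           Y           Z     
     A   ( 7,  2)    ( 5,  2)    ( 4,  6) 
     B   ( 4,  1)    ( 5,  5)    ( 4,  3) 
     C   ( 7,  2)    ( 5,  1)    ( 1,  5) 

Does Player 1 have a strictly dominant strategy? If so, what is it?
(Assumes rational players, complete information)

No strictly dominant strategy exists for Player 1

Work:
A strategy strictly dominates another if it gives a strictly higher payoff against every opponent action. Compare each pair of P1's strategies column-by-column:
  A vs B: [7 vs 4, 5 vs 5, 4 vs 4] → A does not strictly dominate B (column Y: 5 ≤ 5)
  A vs C: [7 vs 7, 5 vs 5, 4 vs 1] → A does not strictly dominate C (column X: 7 ≤ 7)
  B vs A: [4 vs 7, 5 vs 5, 4 vs 4] → B does not strictly dominate A (column X: 4 ≤ 7)
  B vs C: [4 vs 7, 5 vs 5, 4 vs 1] → B does not strictly dominate C (column X: 4 ≤ 7)
  C vs A: [7 vs 7, 5 vs 5, 1 vs 4] → C does not strictly dominate A (column X: 7 ≤ 7)
  C vs B: [7 vs 4, 5 vs 5, 1 vs 4] → C does not strictly dominate B (column Y: 5 ≤ 5)
No single strategy strictly dominates all others → no strictly dominant strategy.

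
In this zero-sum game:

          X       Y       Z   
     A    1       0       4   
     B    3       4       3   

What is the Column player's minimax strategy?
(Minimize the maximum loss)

Column should play X, value = 3

Work:
Column player minimizes Row's maximum payoff:
Column X: max payoff to Row = 3
Column Y: max payoff to Row = 4
Column Z: max payoff to Row = 4
Minimum is 3, achieved by column X.
Minimax strategy: X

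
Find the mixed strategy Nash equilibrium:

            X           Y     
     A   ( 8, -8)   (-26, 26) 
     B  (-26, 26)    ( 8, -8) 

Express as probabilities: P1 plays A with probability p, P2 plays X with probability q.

p = 0.5, q = 0.5

Work:
Find probabilities that make opponent indifferent:
P2 chooses q to make P1 indifferent between A and B
P1 chooses p to make P2 indifferent between X and Y
Mixed NE: P1 plays (A: 0.5, B: 0.5), P2 plays (X: 0.5, Y: 0.5)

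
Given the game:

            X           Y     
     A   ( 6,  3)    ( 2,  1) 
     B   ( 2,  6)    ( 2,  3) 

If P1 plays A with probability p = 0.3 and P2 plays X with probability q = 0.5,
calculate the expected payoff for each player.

E[P1] = 2.6, E[P2] = 3.75

Work:
E[P1] = p·q·π₁(A,X) + p·(1-q)·π₁(A,Y) + (1-p)·q·π₁(B,X) + (1-p)·(1-q)·π₁(B,Y)
= 0.3·0.5·6 + 0.3·0.5·2 + 0.7·0.5·2 + 0.7·0.5·2
= 2.6

E[P2] = 3.75 (similar calculation)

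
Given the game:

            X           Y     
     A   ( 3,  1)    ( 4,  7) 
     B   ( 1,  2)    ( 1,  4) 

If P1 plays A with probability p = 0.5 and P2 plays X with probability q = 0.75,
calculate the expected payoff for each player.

E[P1] = 2.125, E[P2] = 2.5

Work:
E[P1] = p·q·π₁(A,X) + p·(1-q)·π₁(A,Y) + (1-p)·q·π₁(B,X) + (1-p)·(1-q)·π₁(B,Y)
= 0.5·0.75·3 + 0.5·0.25·4 + 0.5·0.75·1 + 0.5·0.25·1
= 2.125

E[P2] = 2.5 (similar calculation)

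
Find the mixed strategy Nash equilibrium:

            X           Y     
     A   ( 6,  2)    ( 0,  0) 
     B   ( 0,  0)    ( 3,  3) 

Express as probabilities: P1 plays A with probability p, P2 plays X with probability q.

p = 0.6, q = 0.3333

Work:
Find probabilities that make opponent indifferent:
P2 chooses q to make P1 indifferent between A and B
P1 chooses p to make P2 indifferent between X and Y
Mixed NE: P1 plays (A: 0.6, B: 0.4), P2 plays (X: 0.3333, Y: 0.6667)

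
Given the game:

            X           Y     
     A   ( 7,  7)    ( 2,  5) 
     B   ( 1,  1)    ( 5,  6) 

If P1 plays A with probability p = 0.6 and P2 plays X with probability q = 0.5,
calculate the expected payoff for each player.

E[P1] = 3.9, E[P2] = 5.0

Work:
E[P1] = p·q·π₁(A,X) + p·(1-q)·π₁(A,Y) + (1-p)·q·π₁(B,X) + (1-p)·(1-q)·π₁(B,Y)
= 0.6·0.5·7 + 0.6·0.5·2 + 0.4·0.5·1 + 0.4·0.5·5
= 3.9

E[P2] = 5.0 (similar calculation)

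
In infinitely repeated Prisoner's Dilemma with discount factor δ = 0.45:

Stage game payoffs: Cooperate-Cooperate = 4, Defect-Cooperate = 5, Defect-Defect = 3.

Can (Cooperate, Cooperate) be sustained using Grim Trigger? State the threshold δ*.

δ* = 0.5; since δ = 0.45 < 0.5, cooperation cannot be sustained

Work:
For Grim Trigger:
Cooperate forever: 4/(1-δ)
Defect then punished: 5 + 3·δ/(1-δ)
Need: 4/(1-δ) ≥ 5 + 3·δ/(1-δ)
Solving: δ ≥ (T-R)/(T-P) = (5-4)/(5-3) = 0.5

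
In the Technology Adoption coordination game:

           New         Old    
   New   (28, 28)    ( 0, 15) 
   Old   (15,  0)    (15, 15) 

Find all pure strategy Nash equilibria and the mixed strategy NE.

Pure NE: (New, New) and (Old, Old); Mixed NE: p = 0.5357, q = 0.5357

Work:
Check pure NE:
(New, New): (28, 28) - no unilateral deviation beneficial
(Old, Old): (15, 15) - no unilateral deviation beneficial
Mixed NE: P1 plays New with p = 0.5357, P2 plays New with q = 0.5357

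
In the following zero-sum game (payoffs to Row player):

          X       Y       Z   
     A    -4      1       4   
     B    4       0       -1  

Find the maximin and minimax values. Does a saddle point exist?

Maximin = -1, Minimax = 1, Saddle: False

Work:
Row minimums: [-4, -1] → maximin = -1
Column maximums: [4, 1, 4] → minimax = 1
No saddle point (maximin ≠ minimax). Mixed strategy needed.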